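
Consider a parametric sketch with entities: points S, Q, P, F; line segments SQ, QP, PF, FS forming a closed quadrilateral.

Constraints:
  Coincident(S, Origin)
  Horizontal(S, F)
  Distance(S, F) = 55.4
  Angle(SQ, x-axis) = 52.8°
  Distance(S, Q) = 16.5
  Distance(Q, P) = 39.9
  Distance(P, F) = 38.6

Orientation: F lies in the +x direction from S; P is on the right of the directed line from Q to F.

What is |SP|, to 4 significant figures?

34.54

Checks: |QP| = 39.90 ✓; |PF| = 38.60 ✓.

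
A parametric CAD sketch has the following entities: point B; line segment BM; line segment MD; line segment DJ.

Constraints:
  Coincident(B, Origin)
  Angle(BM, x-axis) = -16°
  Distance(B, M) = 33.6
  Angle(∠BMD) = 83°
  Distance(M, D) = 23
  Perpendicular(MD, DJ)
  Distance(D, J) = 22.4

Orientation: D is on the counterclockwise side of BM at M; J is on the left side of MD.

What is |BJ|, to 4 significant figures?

21.85

B is at the origin; BM runs at -16.0° with length 33.6, so M = 33.6·(cos -16.0°, sin -16.0°) = (32.30, -9.261). ∠BMD = 83.0°, so MD runs at -16.0° + (180° − 83.0°) = 81.00° from the x-axis; with |MD| = 23.0, D = M + 23.0·(cos 81.00°, sin 81.00°) = (35.90, 13.46). MD ⟂ DJ; with |DJ| = 22.4 on the left of MD, J = D + 22.4·(-0.9877, 0.1564) = (13.77, 16.96). Then |BJ| = |J − B| = 21.85.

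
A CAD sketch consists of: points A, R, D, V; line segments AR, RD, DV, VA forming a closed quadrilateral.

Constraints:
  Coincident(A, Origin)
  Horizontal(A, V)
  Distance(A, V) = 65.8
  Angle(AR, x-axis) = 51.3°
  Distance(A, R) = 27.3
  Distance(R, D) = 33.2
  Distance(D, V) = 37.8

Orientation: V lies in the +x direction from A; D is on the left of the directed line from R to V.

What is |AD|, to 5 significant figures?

58.455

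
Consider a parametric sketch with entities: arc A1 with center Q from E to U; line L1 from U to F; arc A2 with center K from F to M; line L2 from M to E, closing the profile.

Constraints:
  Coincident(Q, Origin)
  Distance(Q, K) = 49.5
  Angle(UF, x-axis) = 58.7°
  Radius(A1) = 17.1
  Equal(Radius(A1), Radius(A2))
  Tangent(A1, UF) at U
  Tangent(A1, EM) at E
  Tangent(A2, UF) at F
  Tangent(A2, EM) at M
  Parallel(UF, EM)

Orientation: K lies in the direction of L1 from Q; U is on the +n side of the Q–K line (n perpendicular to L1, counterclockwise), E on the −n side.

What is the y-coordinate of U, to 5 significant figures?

8.8838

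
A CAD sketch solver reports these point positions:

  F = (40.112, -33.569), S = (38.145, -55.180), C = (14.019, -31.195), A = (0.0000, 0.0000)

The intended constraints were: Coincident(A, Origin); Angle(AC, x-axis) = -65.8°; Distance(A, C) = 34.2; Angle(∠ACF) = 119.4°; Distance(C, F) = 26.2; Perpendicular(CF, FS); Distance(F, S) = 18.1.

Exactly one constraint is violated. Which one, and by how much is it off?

Distance(F, S) = 18.1 — off by 3.60.

A = (0.00, 0.00) ✓; AC at -65.80° ✓; |AC| = 34.20 ✓; ∠ACF = 119.4° ✓; |CF| = 26.20 ✓; ∠(CF, FS) = 90.00° ✓; |FS| = 21.70 ✗.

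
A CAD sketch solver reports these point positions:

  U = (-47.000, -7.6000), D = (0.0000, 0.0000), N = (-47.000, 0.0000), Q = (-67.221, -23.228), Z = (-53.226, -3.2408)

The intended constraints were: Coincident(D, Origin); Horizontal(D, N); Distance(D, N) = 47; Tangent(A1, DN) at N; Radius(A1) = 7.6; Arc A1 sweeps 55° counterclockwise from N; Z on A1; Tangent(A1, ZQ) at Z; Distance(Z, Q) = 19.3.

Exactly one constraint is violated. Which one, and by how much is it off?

Distance(Z, Q) = 19.3 — off by 5.10.

D = (0.00, 0.00) ✓; D.y = 0.00, N.y = 0.00 ✓; |DN| = 47.00 ✓; ∠(UN, ND) = 90.00° ✓; |UN| = 7.600 ✓; bearing(U→Z) − bearing(U→N) = 55.00° ✓; |UZ| = 7.600 ✓; ∠(UZ, ZQ) = 90.00° ✓; |ZQ| = 24.40 ✗.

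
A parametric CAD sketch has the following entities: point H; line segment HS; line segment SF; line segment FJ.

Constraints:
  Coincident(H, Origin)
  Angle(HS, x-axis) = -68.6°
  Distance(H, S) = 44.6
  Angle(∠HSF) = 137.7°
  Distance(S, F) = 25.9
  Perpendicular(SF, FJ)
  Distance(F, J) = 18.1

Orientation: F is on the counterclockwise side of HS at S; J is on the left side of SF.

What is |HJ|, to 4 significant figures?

60.08

H is at the origin; HS runs at -68.6° with length 44.6, so S = 44.6·(cos -68.6°, sin -68.6°) = (16.27, -41.53). ∠HSF = 137.7°, so SF runs at -68.6° + (180° − 137.7°) = -26.30° from the x-axis; with |SF| = 25.9, F = S + 25.9·(cos -26.30°, sin -26.30°) = (39.49, -53.00). SF ⟂ FJ; with |FJ| = 18.1 on the left of SF, J = F + 18.1·(0.4431, 0.8965) = (47.51, -36.77). Then |HJ| = |J − H| = 60.08.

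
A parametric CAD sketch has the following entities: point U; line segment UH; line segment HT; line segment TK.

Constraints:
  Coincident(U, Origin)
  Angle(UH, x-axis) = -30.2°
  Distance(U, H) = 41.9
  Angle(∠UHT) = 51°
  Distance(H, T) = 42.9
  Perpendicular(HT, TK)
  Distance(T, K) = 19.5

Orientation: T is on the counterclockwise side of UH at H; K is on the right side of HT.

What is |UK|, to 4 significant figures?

54.62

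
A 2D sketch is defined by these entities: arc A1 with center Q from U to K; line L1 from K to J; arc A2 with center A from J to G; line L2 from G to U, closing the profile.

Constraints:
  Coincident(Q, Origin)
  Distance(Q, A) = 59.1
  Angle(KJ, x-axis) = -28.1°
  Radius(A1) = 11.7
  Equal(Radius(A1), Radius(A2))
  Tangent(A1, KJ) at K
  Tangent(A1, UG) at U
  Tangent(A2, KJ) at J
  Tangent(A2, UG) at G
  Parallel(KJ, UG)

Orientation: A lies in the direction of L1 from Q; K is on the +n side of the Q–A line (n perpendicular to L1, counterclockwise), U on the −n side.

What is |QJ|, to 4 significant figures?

60.25

The slot axis is L1's direction at -28.1°, so u = (cos -28.1°, sin -28.1°) = (0.8821, -0.4710) and n = (−sin -28.1°, cos -28.1°) = (0.4710, 0.8821). Q is at the origin and A lies 59.1 along u from Q, so A = 59.1·u = (52.13, -27.84). Tangency of A1 to both parallel lines with radius 11.7 puts K and U at Q ± 11.7·n: K = (5.511, 10.32), U = (-5.511, -10.32). Equal radii place J and G the same way about A: J = A + 11.7·n = (57.64, -17.52), G = A − 11.7·n = (46.62, -38.16). Then |QJ| = |J − Q| = 60.25.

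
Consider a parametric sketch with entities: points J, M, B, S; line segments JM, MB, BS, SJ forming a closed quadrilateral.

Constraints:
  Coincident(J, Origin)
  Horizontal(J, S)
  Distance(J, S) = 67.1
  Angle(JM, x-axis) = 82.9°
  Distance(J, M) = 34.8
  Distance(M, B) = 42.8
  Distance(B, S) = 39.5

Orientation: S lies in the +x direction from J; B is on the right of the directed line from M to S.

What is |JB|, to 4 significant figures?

27.66

Checks: |MB| = 42.80 ✓; |BS| = 39.50 ✓.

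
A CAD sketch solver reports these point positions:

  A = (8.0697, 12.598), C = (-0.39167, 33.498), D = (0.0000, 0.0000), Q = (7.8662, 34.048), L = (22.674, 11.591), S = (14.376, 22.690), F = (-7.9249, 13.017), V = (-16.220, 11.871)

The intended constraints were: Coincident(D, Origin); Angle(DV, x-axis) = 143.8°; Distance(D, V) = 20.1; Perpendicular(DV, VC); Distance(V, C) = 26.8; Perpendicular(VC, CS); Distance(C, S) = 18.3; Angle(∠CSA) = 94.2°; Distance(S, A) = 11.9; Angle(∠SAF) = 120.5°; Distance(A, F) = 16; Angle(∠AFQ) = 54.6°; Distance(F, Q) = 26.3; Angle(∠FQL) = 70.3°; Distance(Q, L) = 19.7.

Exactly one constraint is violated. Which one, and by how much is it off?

Distance(Q, L) = 19.7 — off by 7.20.

D = (0.00, 0.00) ✓; DV at 143.8° ✓; |DV| = 20.10 ✓; ∠(DV, VC) = 90.00° ✓; |VC| = 26.80 ✓; ∠(VC, CS) = 90.00° ✓; |CS| = 18.30 ✓; ∠CSA = 94.20° ✓; |SA| = 11.90 ✓; ∠SAF = 120.5° ✓; |AF| = 16.00 ✓; ∠AFQ = 54.60° ✓; |FQ| = 26.30 ✓; ∠FQL = 70.30° ✓; |QL| = 26.90 ✗.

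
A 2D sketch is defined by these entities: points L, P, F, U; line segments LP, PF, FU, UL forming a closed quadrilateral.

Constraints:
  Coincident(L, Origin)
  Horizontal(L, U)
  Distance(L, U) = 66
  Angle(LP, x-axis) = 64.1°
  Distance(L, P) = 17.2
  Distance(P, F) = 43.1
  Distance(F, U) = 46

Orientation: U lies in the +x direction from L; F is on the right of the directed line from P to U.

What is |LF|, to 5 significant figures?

35.164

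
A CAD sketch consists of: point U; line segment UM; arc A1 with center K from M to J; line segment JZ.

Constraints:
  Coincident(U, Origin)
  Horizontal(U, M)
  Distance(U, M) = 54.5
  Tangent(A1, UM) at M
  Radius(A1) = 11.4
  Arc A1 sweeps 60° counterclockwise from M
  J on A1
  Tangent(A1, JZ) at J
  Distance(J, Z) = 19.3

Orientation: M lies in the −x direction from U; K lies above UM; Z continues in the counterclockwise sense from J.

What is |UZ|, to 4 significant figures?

41.54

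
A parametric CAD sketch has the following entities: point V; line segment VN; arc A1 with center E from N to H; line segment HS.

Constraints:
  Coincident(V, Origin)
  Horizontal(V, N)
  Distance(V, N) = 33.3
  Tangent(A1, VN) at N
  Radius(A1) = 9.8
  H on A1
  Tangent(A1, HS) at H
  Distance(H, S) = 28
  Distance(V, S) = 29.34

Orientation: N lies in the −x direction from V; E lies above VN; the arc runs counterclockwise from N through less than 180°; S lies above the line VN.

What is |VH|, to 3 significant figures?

25.5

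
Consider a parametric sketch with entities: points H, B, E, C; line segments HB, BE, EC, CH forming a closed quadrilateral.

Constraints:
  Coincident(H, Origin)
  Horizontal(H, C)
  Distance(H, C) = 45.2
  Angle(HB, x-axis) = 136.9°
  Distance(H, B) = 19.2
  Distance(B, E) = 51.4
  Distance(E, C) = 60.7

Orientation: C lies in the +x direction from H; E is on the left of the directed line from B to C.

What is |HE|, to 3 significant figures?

56.6

H is at the origin; H and C share the same y with |HC| = 45.2 and C in +x, so C = (45.2, 0). HB runs at 136.9° with |HB| = 19.2, so B = (-14.0, 13.1). E is determined by |BE| = 51.4 and |EC| = 60.7 together: it lies at the intersection of circle(B, 51.4) and circle(C, 60.7). With |BC| = 60.7, the foot of the radical line on BC is 21.7 from B and the perpendicular offset is √(51.4² − 21.7²) = 46.6. Taking the left-of-BC solution: E = (17.3, 53.9).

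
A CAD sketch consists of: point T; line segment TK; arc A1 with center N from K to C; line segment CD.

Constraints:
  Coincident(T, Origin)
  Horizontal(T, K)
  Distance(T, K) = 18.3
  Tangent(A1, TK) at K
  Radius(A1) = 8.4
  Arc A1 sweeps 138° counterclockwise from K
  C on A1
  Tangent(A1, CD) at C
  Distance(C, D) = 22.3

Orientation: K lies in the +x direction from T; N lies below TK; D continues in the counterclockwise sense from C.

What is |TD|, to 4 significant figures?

41.59

T is at the origin; T and K share the same y with |TK| = 18.3 and K on the +x side, so K = (18.30, 0.000). Since A1 is tangent to TK there, NK ⟂ TK, so N = K + (0, -8.4) = (18.30, -8.400). On A1, K sits at bearing 90° from N; a 138° counterclockwise sweep puts C at bearing 228°, so C = N + 8.4·(cos 228°, sin 228°) = (12.68, -14.64). The tangent condition forces NC to be normal to CD, so CD runs along (−sin 228°, cos 228°); with |CD| = 22.3, D = (29.25, -29.56). Then |TD| = |D − T| = 41.59.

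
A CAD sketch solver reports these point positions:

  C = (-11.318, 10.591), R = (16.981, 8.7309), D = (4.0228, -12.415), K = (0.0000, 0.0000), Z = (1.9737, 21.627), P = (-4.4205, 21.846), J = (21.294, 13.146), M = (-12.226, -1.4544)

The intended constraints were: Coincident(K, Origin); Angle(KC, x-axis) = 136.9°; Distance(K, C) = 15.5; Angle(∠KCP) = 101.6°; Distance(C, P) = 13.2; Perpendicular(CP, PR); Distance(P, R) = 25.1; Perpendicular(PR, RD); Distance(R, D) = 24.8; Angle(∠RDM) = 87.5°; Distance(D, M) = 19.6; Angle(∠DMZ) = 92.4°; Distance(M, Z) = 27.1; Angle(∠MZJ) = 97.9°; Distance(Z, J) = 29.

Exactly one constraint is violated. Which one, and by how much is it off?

Distance(Z, J) = 29 — off by 7.90.

K = (0.00, 0.00) ✓; KC at 136.9° ✓; |KC| = 15.50 ✓; ∠KCP = 101.6° ✓; |CP| = 13.20 ✓; ∠(CP, PR) = 90.00° ✓; |PR| = 25.10 ✓; ∠(PR, RD) = 90.00° ✓; |RD| = 24.80 ✓; ∠RDM = 87.50° ✓; |DM| = 19.60 ✓; ∠DMZ = 92.40° ✓; |MZ| = 27.10 ✓; ∠MZJ = 97.90° ✓; |ZJ| = 21.10 ✗.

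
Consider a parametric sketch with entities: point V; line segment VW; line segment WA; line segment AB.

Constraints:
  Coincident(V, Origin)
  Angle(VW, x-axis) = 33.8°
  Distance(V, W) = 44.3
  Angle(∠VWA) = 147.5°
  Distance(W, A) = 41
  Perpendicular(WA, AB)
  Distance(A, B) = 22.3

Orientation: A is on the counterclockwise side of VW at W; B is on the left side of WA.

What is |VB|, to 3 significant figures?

78.4

V is at the origin; VW runs at 33.8° with length 44.3, so W = 44.3·(cos 33.8°, sin 33.8°) = (36.8, 24.6). ∠VWA = 147.5°, so WA runs at 33.8° + (180° − 147.5°) = 66.3° from the x-axis; with |WA| = 41.0, A = W + 41.0·(cos 66.3°, sin 66.3°) = (53.3, 62.2). The perpendicularity gives AB at right angles to WA; with |AB| = 22.3 on the left of WA, B = A + 22.3·(-0.916, 0.402) = (32.9, 71.1). Then |VB| = |B − V| = 78.4.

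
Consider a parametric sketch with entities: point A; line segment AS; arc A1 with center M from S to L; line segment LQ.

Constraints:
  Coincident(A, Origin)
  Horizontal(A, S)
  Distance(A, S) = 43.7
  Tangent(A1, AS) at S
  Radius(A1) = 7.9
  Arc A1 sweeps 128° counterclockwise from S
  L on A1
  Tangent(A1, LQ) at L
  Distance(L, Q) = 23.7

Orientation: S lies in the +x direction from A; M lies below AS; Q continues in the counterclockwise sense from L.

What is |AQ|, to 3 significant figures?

60.8

A is at the origin; A and S share the same y with |AS| = 43.7 and S on the +x side, so S = (43.7, 0.00). The tangent condition forces MS to be normal to AS, so M = S + (0, -7.9) = (43.7, -7.90). On A1, S sits at bearing 90° from M; a 128° counterclockwise sweep puts L at bearing 218°, so L = M + 7.9·(cos 218°, sin 218°) = (37.5, -12.8). The tangent condition forces ML to be normal to LQ, so LQ runs along (−sin 218°, cos 218°); with |LQ| = 23.7, Q = (52.1, -31.4). Then |AQ| = |Q − A| = 60.8.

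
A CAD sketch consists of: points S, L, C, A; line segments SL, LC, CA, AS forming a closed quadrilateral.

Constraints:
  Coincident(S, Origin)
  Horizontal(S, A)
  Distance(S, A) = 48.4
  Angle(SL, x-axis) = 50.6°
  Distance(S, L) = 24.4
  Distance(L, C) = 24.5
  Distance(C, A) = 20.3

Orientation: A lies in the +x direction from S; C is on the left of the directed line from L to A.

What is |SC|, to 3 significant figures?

44.0

Checks: S = (0.00, 0.00) ✓; |LC| = 24.50 ✓; |CA| = 20.30 ✓.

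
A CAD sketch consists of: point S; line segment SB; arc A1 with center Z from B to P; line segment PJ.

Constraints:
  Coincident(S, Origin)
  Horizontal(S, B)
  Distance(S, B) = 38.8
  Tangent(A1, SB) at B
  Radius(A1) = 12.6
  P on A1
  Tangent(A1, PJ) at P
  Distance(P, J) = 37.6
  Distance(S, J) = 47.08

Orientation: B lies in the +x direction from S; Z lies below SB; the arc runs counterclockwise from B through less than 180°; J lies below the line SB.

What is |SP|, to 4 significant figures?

28.19

S is at the origin; SB is horizontal with |SB| = 38.8 and B on the +x side, so B = (38.80, 0.000). Since A1 is tangent to SB there, ZB ⟂ SB, so Z = B + (0, -12.6) = (38.80, -12.60). Since ZP ⟂ PJ (tangency), |ZJ| = √(12.6² + 37.6²) = 39.66 regardless of where P sits on A1. So J lies on both circle(S, 47.08) and circle(Z, 39.66); the below-SB intersection is J = (15.28, -44.53). P is the foot of the tangent from J: P = (26.81, -8.739).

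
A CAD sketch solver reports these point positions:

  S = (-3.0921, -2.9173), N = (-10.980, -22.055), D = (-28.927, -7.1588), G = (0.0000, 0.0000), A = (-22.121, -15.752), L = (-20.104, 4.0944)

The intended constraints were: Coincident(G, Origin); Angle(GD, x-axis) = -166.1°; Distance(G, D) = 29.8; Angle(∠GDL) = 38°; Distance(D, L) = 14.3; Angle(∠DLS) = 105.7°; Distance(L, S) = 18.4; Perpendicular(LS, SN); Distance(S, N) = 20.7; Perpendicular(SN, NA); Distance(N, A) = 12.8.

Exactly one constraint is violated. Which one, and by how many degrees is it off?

Perpendicular(SN, NA) — off by 7.10°.

G = (0.00, 0.00) ✓; GD at -166.1° ✓; |GD| = 29.80 ✓; ∠GDL = 38.00° ✓; |DL| = 14.30 ✓; ∠DLS = 105.7° ✓; |LS| = 18.40 ✓; ∠(LS, SN) = 90.00° ✓; |SN| = 20.70 ✓; ∠(SN, NA) = 97.10° ✗; |NA| = 12.80 ✓.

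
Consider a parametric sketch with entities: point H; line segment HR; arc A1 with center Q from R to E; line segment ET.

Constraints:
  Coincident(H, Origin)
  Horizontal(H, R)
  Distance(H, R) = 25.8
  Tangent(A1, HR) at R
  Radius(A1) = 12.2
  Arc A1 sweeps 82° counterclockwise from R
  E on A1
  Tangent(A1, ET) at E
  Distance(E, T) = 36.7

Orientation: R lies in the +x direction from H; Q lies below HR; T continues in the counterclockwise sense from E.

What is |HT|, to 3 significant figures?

47.6

H is at the origin; HR is horizontal with |HR| = 25.8 and R on the +x side, so R = (25.8, 0.00). Since A1 is tangent to HR there, QR ⟂ HR, so Q = R + (0, -12.2) = (25.8, -12.2). On A1, R sits at bearing 90° from Q; an 82° counterclockwise sweep puts E at bearing 172°, so E = Q + 12.2·(cos 172°, sin 172°) = (13.7, -10.5). Tangency of A1 to ET means the radius QE is perpendicular to ET, so ET runs along (−sin 172°, cos 172°); with |ET| = 36.7, T = (8.61, -46.8). Then |HT| = |T − H| = 47.6.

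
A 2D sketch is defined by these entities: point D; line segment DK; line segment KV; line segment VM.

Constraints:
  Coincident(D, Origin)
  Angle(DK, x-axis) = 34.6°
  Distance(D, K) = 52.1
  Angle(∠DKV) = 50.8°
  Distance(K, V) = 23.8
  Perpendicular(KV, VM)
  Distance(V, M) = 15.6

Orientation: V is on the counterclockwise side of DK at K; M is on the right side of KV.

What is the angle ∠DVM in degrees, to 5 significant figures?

167.26°

D is at the origin; DK runs at 34.6° with length 52.1, so K = 52.1·(cos 34.6°, sin 34.6°) = (42.885, 29.585). ∠DKV = 50.8°, so KV runs at 34.6° + (180° − 50.8°) = 163.80° from the x-axis; with |KV| = 23.8, V = K + 23.8·(cos 163.80°, sin 163.80°) = (20.030, 36.225). KV is perpendicular to VM; with |VM| = 15.6 on the right of KV, M = V + 15.6·(0.27899, 0.96029) = (24.383, 51.205). Then cos ∠DVM = VD·VM / (|VD||VM|), giving 167.26°.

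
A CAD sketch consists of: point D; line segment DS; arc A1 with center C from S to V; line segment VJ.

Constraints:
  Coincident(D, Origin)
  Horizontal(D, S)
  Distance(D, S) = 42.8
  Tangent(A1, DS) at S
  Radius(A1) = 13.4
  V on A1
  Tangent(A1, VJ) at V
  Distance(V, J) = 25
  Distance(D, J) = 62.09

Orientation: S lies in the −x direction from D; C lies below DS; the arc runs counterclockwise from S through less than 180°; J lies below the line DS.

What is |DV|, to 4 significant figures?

58.22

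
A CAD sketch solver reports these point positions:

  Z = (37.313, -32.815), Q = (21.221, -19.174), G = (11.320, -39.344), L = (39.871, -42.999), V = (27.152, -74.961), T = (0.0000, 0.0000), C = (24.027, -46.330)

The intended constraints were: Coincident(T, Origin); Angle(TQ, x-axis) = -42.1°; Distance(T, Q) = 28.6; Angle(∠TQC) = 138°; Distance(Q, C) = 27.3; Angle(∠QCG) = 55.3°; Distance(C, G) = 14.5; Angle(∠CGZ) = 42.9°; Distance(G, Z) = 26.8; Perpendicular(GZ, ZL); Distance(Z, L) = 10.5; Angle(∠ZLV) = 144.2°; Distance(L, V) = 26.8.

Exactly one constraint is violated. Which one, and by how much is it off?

Distance(L, V) = 26.8 — off by 7.60.

T = (0.00, 0.00) ✓; TQ at -42.10° ✓; |TQ| = 28.60 ✓; ∠TQC = 138.0° ✓; |QC| = 27.30 ✓; ∠QCG = 55.30° ✓; |CG| = 14.50 ✓; ∠CGZ = 42.90° ✓; |GZ| = 26.80 ✓; ∠(GZ, ZL) = 90.00° ✓; |ZL| = 10.50 ✓; ∠ZLV = 144.2° ✓; |LV| = 34.40 ✗.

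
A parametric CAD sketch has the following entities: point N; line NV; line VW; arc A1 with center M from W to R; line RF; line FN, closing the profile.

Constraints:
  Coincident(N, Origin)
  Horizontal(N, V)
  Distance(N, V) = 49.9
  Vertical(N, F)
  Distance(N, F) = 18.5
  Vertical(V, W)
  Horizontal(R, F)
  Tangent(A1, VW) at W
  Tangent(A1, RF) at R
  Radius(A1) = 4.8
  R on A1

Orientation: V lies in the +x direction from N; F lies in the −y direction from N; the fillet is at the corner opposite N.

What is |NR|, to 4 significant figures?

48.75

The virtual corner opposite N is at (49.90, -18.50). Tangency of A1 to VW means the radius MW is perpendicular to VW and the tangent condition forces MR to be normal to RF, with radius 4.8, so the center M sits 4.8 in from both sides at M = (45.10, -13.70). That places the tangent points at W = (49.90, -13.70) on VW and R = (45.10, -18.50) on RF. Then |NR| = |R − N| = 48.75.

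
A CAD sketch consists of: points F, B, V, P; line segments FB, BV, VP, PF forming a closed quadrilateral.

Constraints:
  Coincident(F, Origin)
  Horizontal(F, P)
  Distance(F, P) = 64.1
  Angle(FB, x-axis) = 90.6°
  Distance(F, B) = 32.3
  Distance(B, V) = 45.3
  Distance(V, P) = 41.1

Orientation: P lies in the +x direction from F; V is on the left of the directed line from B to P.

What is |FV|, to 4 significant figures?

57.64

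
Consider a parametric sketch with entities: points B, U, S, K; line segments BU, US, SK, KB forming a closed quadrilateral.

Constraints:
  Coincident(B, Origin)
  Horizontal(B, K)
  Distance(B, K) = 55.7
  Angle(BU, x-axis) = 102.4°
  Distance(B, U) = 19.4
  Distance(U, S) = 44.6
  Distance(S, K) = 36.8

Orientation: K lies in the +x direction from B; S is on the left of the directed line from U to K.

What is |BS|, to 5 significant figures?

50.229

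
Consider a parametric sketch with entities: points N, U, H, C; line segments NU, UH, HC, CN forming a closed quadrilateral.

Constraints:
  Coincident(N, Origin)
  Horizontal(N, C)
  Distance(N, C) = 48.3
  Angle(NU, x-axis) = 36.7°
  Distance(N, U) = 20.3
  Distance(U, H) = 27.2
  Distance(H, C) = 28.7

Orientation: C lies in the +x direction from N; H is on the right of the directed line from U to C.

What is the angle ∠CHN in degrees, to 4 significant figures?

119.3°

N is at the origin; NC is horizontal with |NC| = 48.3 and C in +x, so C = (48.3, 0). NU runs at 36.7° with |NU| = 20.3, so U = (16.28, 12.13). H is determined by |UH| = 27.2 and |HC| = 28.7 together: it lies at the intersection of circle(U, 27.2) and circle(C, 28.7). With |UC| = 34.24, the foot of the radical line on UC is 15.90 from U and the perpendicular offset is √(27.2² − 15.90²) = 22.07. Taking the right-of-UC solution: H = (23.32, -14.14).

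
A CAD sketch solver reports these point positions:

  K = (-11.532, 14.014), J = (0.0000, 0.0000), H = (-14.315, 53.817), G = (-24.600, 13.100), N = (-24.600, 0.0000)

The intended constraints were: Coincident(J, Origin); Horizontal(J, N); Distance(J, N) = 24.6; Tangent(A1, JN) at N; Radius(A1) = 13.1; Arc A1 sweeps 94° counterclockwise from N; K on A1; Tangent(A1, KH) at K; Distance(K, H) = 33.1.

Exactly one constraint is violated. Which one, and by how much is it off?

Distance(K, H) = 33.1 — off by 6.80.

J = (0.00, 0.00) ✓; J.y = 0.00, N.y = 0.00 ✓; |JN| = 24.60 ✓; ∠(GN, NJ) = 90.00° ✓; |GN| = 13.10 ✓; bearing(G→K) − bearing(G→N) = 94.00° ✓; |GK| = 13.10 ✓; ∠(GK, KH) = 90.00° ✓; |KH| = 39.90 ✗.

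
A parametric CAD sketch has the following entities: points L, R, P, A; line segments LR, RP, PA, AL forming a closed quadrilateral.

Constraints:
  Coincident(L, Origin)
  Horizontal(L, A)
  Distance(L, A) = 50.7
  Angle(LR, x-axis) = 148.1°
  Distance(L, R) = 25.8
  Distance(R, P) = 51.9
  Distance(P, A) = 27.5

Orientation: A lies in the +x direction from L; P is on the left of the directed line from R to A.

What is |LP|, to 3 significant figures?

34.8

Checks: |RP| = 51.90 ✓; |PA| = 27.50 ✓.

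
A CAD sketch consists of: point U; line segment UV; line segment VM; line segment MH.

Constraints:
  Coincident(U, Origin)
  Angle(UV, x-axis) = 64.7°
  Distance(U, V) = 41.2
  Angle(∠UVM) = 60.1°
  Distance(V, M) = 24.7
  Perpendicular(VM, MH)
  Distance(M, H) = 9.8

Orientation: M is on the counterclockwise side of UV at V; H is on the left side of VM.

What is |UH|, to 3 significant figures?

26.2

U is at the origin; UV runs at 64.7° with length 41.2, so V = 41.2·(cos 64.7°, sin 64.7°) = (17.6, 37.2). ∠UVM = 60.1°, so VM runs at 64.7° + (180° − 60.1°) = 185° from the x-axis; with |VM| = 24.7, M = V + 24.7·(cos 185°, sin 185°) = (-7.01, 35.3). VM is perpendicular to MH; with |MH| = 9.8 on the left of VM, H = M + 9.8·(0.0802, -0.997) = (-6.23, 25.5). Then |UH| = |H − U| = 26.2.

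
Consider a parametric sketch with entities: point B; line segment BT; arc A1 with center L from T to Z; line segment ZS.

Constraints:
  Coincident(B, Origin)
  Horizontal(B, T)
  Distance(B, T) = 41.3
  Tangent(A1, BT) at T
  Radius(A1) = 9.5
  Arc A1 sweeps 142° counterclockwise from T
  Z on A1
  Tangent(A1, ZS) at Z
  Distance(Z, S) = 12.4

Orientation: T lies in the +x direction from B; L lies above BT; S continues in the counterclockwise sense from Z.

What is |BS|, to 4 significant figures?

44.76

B is at the origin; BT is horizontal with |BT| = 41.3 and T on the +x side, so T = (41.30, 0.000). Tangency of A1 to BT means the radius LT is perpendicular to BT, so L = T + (0, 9.5) = (41.30, 9.500). On A1, T sits at bearing -90° from L; a 142° counterclockwise sweep puts Z at bearing 52°, so Z = L + 9.5·(cos 52°, sin 52°) = (47.15, 16.99). A1 meets ZS tangentially, so LZ is at right angles to ZS, so ZS runs along (−sin 52°, cos 52°); with |ZS| = 12.4, S = (37.38, 24.62). Then |BS| = |S − B| = 44.76.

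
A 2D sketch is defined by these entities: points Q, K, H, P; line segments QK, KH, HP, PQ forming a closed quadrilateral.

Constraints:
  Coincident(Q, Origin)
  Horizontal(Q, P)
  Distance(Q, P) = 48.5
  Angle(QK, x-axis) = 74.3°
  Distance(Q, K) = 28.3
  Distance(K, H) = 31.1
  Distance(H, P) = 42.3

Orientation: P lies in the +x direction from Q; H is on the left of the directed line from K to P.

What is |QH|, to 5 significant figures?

53.990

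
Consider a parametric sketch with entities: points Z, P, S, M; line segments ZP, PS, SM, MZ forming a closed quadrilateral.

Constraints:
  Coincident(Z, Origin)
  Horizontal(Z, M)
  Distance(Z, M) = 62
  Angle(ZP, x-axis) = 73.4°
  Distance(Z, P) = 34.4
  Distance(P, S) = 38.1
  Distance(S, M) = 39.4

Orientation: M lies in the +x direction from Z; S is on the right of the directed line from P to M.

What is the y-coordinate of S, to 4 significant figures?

-2.891

Checks: |PS| = 38.10 ✓; |SM| = 39.40 ✓.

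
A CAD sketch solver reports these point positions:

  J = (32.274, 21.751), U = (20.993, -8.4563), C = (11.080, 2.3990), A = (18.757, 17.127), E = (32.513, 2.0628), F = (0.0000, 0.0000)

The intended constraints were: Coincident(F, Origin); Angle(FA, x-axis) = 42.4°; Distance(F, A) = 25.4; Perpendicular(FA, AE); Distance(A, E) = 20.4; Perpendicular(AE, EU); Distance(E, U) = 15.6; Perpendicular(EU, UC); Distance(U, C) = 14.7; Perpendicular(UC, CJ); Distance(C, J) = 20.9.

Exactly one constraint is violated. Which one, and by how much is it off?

Distance(C, J) = 20.9 — off by 7.80.

F = (0.00, 0.00) ✓; FA at 42.40° ✓; |FA| = 25.40 ✓; ∠(FA, AE) = 90.00° ✓; |AE| = 20.40 ✓; ∠(AE, EU) = 90.00° ✓; |EU| = 15.60 ✓; ∠(EU, UC) = 90.00° ✓; |UC| = 14.70 ✓; ∠(UC, CJ) = 90.00° ✓; |CJ| = 28.70 ✗.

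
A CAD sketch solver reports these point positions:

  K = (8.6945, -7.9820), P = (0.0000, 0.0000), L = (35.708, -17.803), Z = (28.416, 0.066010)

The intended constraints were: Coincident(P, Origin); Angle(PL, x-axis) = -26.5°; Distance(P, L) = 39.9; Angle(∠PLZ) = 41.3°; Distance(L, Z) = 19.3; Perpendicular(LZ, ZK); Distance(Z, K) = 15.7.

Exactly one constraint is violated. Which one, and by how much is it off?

Distance(Z, K) = 15.7 — off by 5.60.

P = (0.00, 0.00) ✓; PL at -26.50° ✓; |PL| = 39.90 ✓; ∠PLZ = 41.30° ✓; |LZ| = 19.30 ✓; ∠(LZ, ZK) = 90.00° ✓; |ZK| = 21.30 ✗.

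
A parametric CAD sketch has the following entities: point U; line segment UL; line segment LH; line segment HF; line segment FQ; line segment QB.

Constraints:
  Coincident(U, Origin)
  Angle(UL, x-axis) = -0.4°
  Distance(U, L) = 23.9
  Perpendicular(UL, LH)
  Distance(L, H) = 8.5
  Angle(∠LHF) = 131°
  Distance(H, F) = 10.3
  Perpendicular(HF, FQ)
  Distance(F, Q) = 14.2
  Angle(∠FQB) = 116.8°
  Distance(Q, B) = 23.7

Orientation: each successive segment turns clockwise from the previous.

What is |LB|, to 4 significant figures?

19.21

The perpendicularity gives FQ at right angles to HF, so FQ runs at 130.6°; with |FQ| = 14.2, Q = (6.779, -4.588). ∠FQB = 116.8° gives QB at 67.40° from the x-axis; with |QB| = 23.7, B = (15.89, 17.29). Then |LB| = |B − L| = 19.21.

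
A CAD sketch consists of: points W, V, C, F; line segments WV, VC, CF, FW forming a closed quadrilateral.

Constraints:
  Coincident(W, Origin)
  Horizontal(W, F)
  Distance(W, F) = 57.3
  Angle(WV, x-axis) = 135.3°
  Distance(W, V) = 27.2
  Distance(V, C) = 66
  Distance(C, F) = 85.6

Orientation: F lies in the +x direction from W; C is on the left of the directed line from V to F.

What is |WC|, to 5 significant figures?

76.603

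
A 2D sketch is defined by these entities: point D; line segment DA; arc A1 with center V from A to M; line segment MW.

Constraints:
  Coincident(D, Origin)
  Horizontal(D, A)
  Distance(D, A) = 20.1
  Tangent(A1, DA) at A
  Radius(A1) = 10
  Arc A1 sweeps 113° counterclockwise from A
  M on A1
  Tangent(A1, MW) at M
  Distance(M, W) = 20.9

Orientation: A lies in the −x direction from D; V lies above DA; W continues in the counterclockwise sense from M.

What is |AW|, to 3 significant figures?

33.2

D is at the origin; D and A share the same y with |DA| = 20.1 and A on the −x side, so A = (-20.1, 0.00). The tangent condition forces VA to be normal to DA, so V = A + (0, 10) = (-20.1, 10.0). On A1, A sits at bearing -90° from V; a 113° counterclockwise sweep puts M at bearing 23°, so M = V + 10.0·(cos 23°, sin 23°) = (-10.9, 13.9). Tangency of A1 to MW means the radius VM is perpendicular to MW, so MW runs along (−sin 23°, cos 23°); with |MW| = 20.9, W = (-19.1, 33.1). Then |AW| = |W − A| = 33.2.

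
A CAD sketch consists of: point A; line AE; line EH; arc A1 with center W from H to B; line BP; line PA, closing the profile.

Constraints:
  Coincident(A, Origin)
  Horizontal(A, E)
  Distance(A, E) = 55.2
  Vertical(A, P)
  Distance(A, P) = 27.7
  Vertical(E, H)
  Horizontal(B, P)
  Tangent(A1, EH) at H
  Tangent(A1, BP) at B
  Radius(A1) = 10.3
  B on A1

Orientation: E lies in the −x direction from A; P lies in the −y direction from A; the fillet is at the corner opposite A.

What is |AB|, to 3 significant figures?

52.8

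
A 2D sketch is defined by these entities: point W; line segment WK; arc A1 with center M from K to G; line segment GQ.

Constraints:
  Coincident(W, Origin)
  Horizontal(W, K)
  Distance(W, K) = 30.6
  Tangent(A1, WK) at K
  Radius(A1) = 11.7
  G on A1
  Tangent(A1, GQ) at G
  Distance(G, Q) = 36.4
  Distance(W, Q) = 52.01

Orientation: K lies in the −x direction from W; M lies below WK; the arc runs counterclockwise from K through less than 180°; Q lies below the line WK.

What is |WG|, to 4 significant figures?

44.21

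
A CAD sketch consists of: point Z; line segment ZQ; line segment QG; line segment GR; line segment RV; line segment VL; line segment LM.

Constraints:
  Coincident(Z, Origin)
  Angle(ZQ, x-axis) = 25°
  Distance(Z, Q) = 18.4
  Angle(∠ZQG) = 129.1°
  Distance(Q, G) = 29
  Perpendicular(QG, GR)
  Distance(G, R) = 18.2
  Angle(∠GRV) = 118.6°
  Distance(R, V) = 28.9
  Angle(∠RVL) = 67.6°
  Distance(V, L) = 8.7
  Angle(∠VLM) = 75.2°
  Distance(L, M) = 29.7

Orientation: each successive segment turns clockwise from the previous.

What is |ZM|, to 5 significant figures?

45.711

Z is at the origin; ZQ runs at 25.0° with length 18.4, so Q = (16.676, 7.7762). ∠ZQG = 129.1° gives QG at -25.900° from the x-axis; with |QG| = 29.0, G = (42.763, -4.8911). The perpendicularity gives GR at right angles to QG, so GR runs at -115.90°; with |GR| = 18.2, R = (34.813, -21.263). ∠GRV = 118.6° gives RV at -177.30° from the x-axis; with |RV| = 28.9, V = (5.9455, -22.624). ∠RVL = 67.6° gives VL at 70.300° from the x-axis; with |VL| = 8.7, L = (8.8783, -14.434). ∠VLM = 75.2° gives LM at -34.500° from the x-axis; with |LM| = 29.7, M = (33.355, -31.256). Then |ZM| = |M − Z| = 45.711.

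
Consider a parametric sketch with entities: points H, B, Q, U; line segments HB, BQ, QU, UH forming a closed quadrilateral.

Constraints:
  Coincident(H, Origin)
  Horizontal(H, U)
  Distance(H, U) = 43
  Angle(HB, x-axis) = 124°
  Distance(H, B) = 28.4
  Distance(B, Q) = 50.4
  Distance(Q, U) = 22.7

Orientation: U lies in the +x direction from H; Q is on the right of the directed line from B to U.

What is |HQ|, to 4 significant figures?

24.19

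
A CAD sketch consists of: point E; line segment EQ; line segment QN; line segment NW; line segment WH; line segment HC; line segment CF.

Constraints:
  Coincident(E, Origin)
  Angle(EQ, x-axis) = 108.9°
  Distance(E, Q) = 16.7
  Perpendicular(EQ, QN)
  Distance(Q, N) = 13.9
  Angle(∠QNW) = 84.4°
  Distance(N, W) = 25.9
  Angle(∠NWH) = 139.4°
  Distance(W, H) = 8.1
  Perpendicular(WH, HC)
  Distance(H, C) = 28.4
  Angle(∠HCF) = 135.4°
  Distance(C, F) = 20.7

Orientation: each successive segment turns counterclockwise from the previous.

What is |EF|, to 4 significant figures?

29.91

WH ⟂ HC, so HC runs at 65.10°; with |HC| = 28.4, C = (11.49, 10.08). ∠HCF = 135.4° gives CF at 109.7° from the x-axis; with |CF| = 20.7, F = (4.507, 29.57). Then |EF| = |F − E| = 29.91.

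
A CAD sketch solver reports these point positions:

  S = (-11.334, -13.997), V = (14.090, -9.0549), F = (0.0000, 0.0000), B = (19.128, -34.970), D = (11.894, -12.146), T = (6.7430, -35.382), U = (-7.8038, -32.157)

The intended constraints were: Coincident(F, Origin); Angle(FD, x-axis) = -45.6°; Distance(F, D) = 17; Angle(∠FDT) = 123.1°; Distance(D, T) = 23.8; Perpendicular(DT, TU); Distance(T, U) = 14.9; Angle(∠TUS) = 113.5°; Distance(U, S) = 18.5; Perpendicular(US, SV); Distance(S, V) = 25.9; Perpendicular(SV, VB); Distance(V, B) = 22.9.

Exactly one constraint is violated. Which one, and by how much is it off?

Distance(V, B) = 22.9 — off by 3.50.

F = (0.00, 0.00) ✓; FD at -45.60° ✓; |FD| = 17.00 ✓; ∠FDT = 123.1° ✓; |DT| = 23.80 ✓; ∠(DT, TU) = 90.00° ✓; |TU| = 14.90 ✓; ∠TUS = 113.5° ✓; |US| = 18.50 ✓; ∠(US, SV) = 90.00° ✓; |SV| = 25.90 ✓; ∠(SV, VB) = 90.00° ✓; |VB| = 26.40 ✗.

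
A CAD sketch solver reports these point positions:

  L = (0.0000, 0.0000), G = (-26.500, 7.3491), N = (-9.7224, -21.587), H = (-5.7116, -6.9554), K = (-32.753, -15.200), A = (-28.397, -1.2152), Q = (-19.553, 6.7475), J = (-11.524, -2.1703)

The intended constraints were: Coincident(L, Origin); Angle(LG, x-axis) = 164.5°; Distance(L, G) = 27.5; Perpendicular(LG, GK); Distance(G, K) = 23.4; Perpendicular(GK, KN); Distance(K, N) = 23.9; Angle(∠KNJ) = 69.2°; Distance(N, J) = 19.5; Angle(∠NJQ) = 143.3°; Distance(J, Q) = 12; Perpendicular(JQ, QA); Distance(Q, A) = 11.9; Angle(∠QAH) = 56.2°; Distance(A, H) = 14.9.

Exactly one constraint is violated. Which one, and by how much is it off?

Distance(A, H) = 14.9 — off by 8.50.

L = (0.00, 0.00) ✓; LG at 164.5° ✓; |LG| = 27.50 ✓; ∠(LG, GK) = 90.00° ✓; |GK| = 23.40 ✓; ∠(GK, KN) = 90.00° ✓; |KN| = 23.90 ✓; ∠KNJ = 69.20° ✓; |NJ| = 19.50 ✓; ∠NJQ = 143.3° ✓; |JQ| = 12.00 ✓; ∠(JQ, QA) = 90.00° ✓; |QA| = 11.90 ✓; ∠QAH = 56.20° ✓; |AH| = 23.40 ✗.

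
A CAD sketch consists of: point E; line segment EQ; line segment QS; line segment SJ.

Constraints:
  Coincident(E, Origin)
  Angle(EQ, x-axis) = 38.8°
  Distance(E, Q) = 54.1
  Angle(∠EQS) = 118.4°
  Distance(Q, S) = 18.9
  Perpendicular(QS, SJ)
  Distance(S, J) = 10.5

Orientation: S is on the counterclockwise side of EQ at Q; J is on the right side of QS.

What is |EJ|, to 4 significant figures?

73.25

E is at the origin; EQ runs at 38.8° with length 54.1, so Q = 54.1·(cos 38.8°, sin 38.8°) = (42.16, 33.90). ∠EQS = 118.4°, so QS runs at 38.8° + (180° − 118.4°) = 100.4° from the x-axis; with |QS| = 18.9, S = Q + 18.9·(cos 100.4°, sin 100.4°) = (38.75, 52.49). QS ⟂ SJ; with |SJ| = 10.5 on the right of QS, J = S + 10.5·(0.9836, 0.1805) = (49.08, 54.38). Then |EJ| = |J − E| = 73.25.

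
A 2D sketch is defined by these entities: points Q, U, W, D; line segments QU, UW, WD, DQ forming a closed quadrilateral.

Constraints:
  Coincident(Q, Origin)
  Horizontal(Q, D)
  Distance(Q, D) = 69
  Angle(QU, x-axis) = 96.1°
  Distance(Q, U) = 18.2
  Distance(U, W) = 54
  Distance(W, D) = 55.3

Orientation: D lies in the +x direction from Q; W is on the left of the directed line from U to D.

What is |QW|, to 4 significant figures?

64.65

Checks: |UW| = 54.00 ✓; |WD| = 55.30 ✓.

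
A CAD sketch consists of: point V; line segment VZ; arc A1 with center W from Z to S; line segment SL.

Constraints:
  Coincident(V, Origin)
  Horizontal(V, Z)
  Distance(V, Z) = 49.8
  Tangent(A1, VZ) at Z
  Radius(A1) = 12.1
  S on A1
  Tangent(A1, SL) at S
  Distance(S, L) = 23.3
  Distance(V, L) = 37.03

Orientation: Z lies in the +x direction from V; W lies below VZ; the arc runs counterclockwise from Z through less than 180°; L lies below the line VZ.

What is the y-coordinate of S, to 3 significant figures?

-5.60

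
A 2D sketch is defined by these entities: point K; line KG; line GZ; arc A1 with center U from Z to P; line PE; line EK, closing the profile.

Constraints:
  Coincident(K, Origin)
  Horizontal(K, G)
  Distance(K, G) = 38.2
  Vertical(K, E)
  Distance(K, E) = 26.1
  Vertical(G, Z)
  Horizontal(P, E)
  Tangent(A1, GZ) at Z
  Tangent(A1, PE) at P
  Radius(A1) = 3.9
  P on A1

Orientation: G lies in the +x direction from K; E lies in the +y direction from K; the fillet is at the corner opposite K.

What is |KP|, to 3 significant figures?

43.1

K is at the origin; K and G share the same y with |KG| = 38.2 and G on the +x side, so G = (38.2, 0.00). KE is vertical with |KE| = 26.1 and E on the +y side, so E = (0.00, 26.1). The virtual corner opposite K is at (38.2, 26.1). A1 meets GZ tangentially, so UZ is at right angles to GZ and tangency of A1 to PE means the radius UP is perpendicular to PE, with radius 3.9, so the center U sits 3.9 in from both sides at U = (34.3, 22.2). That places the tangent points at Z = (38.2, 22.2) on GZ and P = (34.3, 26.1) on PE. Then |KP| = |P − K| = 43.1.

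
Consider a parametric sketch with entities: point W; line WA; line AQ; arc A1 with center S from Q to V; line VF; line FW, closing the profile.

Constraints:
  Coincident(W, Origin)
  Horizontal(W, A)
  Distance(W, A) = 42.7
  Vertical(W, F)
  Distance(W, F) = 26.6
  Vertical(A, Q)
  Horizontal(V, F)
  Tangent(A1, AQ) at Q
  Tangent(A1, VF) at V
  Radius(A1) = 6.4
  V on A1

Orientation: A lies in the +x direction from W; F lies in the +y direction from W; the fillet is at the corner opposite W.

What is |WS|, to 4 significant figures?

41.54

W is at the origin; W and A share the same y with |WA| = 42.7 and A on the +x side, so A = (42.70, 0.000). WF is vertical with |WF| = 26.6 and F on the +y side, so F = (0.000, 26.60). The virtual corner opposite W is at (42.70, 26.60). Since A1 is tangent to AQ there, SQ ⟂ AQ and since A1 is tangent to VF there, SV ⟂ VF, with radius 6.4, so the center S sits 6.4 in from both sides at S = (36.30, 20.20). Then |WS| = |S − W| = 41.54.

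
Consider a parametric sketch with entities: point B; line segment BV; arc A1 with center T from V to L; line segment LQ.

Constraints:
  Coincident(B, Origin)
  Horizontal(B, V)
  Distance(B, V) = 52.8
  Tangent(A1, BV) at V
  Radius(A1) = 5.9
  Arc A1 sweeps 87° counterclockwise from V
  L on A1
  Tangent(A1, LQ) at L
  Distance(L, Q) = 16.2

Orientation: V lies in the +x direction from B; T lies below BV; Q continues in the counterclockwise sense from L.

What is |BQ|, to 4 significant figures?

50.95

On A1, V sits at bearing 90° from T; an 87° counterclockwise sweep puts L at bearing 177°, so L = T + 5.9·(cos 177°, sin 177°) = (46.91, -5.591). Since A1 is tangent to LQ there, TL ⟂ LQ, so LQ runs along (−sin 177°, cos 177°); with |LQ| = 16.2, Q = (46.06, -21.77). Then |BQ| = |Q − B| = 50.95.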